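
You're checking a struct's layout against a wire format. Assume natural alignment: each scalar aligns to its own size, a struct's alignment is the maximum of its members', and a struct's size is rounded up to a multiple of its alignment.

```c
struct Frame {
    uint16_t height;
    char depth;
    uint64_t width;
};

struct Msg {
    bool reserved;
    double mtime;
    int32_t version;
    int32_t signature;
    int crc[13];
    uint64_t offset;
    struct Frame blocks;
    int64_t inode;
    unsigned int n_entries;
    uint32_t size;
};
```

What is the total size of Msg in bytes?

Frame: height at 0 (size 2, align 2) → ends 2; depth at 2 (size 1, align 1) → ends 3; pad 5 to align 8 for width; width at 8 (size 8, align 8) → ends 16; total 16 bytes, alignment 8
reserved at 0 (size 1, align 1) → ends 1
pad 7 to align 8 for mtime
mtime at 8 (size 8, align 8) → ends 16
version at 16 (size 4, align 4) → ends 20
signature at 20 (size 4, align 4) → ends 24
crc at 24 (size 52, align 4) → ends 76
pad 4 to align 8 for offset
offset at 80 (size 8, align 8) → ends 88
blocks at 88 (size 16, align 8) → ends 104
inode at 104 (size 8, align 8) → ends 112
n_entries at 112 (size 4, align 4) → ends 116
size at 116 (size 4, align 4) → ends 120
total 120 bytes, alignment 8

120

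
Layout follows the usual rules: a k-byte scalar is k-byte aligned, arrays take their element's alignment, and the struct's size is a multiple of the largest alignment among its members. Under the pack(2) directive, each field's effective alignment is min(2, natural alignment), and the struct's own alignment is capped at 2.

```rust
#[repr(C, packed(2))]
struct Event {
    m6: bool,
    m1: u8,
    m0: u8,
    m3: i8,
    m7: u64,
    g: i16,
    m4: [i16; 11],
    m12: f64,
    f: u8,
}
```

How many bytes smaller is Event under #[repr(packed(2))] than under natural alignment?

10

natural layout:
  @0: m6 [1B, align 1] → 1
  @1: m1 [1B, align 1] → 2
  @2: m0 [1B, align 1] → 3
  @3: m3 [1B, align 1] → 4
  +4 pad (align 8)
  @8: m7 [8B, align 8] → 16
  @16: g [2B, align 2] → 18
  @18: m4 [22B, align 2] → 40
  @40: m12 [8B, align 8] → 48
  @48: f [1B, align 1] → 49
  +7 tail pad (align 8)
  size 56, align 8
packed(2) layout:
  @0: m6 [1B, align 1] → 1
  @1: m1 [1B, align 1] → 2
  @2: m0 [1B, align 1] → 3
  @3: m3 [1B, align 1] → 4
  @4: m7 [8B, align 2] → 12
  @12: g [2B, align 2] → 14
  @14: m4 [22B, align 2] → 36
  @36: m12 [8B, align 2] → 44
  @44: f [1B, align 1] → 45
  +1 tail pad (align 2)
  size 46, align 2
56 − 46 = 10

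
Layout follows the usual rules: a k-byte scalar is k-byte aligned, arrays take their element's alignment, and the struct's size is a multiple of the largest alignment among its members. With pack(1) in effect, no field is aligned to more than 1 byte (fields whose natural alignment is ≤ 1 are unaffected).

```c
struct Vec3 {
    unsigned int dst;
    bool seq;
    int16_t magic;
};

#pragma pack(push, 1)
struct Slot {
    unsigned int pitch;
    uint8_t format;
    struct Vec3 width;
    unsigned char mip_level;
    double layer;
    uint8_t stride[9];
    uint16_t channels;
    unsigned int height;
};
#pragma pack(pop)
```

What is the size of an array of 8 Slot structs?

Vec3: 0..4  dst  (4B, 4-aligned); 4..5  seq  (1B, 1-aligned); 5..6  -- padding (1B); 6..8  magic  (2B, 2-aligned); sizeof = 8, alignof = 4
0..4  pitch  (4B, 1-aligned)
4..5  format  (1B, 1-aligned)
5..13  width  (8B, 1-aligned)
13..14  mip_level  (1B, 1-aligned)
14..22  layer  (8B, 1-aligned)
22..31  stride  (9B, 1-aligned)
31..33  channels  (2B, 1-aligned)
33..37  height  (4B, 1-aligned)
sizeof = 37, alignof = 1
array of 8: 8 × 37 = 296

296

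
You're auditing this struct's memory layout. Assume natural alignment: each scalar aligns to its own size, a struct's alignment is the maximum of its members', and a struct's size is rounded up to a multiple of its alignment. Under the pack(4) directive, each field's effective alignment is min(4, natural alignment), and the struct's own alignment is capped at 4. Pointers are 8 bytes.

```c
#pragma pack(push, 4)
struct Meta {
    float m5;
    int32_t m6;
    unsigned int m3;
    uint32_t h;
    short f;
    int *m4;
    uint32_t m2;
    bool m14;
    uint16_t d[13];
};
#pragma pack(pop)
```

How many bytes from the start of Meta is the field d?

34

@0: m5 [4B, align 4] → 4
@4: m6 [4B, align 4] → 8
@8: m3 [4B, align 4] → 12
@12: h [4B, align 4] → 16
@16: f [2B, align 2] → 18
+2 pad (align 4)
@20: m4 [8B, align 4] → 28
@28: m2 [4B, align 4] → 32
@32: m14 [1B, align 1] → 33
+1 pad (align 2)
@34: d [26B, align 2] → 60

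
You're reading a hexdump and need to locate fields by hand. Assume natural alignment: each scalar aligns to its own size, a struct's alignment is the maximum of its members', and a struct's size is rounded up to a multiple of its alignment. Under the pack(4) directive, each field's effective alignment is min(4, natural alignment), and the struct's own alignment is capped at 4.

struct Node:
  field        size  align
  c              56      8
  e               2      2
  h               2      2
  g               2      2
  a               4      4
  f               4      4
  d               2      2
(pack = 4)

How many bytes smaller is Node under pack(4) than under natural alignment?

4

natural layout:
  0..56  c  (56B, 8-aligned)
  56..58  e  (2B, 2-aligned)
  58..60  h  (2B, 2-aligned)
  60..62  g  (2B, 2-aligned)
  62..64  -- padding (2B)
  64..68  a  (4B, 4-aligned)
  68..72  f  (4B, 4-aligned)
  72..74  d  (2B, 2-aligned)
  74..80  -- tail padding (6B)
  sizeof = 80, alignof = 8
packed(4) layout:
  0..56  c  (56B, 4-aligned)
  56..58  e  (2B, 2-aligned)
  58..60  h  (2B, 2-aligned)
  60..62  g  (2B, 2-aligned)
  62..64  -- padding (2B)
  64..68  a  (4B, 4-aligned)
  68..72  f  (4B, 4-aligned)
  72..74  d  (2B, 2-aligned)
  74..76  -- tail padding (2B)
  sizeof = 76, alignof = 4
80 − 76 = 4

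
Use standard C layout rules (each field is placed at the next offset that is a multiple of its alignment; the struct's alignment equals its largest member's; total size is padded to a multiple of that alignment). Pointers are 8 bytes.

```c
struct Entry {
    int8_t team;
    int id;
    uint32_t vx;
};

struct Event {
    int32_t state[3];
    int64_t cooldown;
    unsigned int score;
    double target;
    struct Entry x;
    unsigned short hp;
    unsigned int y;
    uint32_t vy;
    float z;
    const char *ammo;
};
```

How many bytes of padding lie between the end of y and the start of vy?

0

Entry: 0..1  team  (1B, 1-aligned); 1..4  -- padding (3B); 4..8  id  (4B, 4-aligned); 8..12  vx  (4B, 4-aligned); sizeof = 12, alignof = 4
0..12  state  (12B, 4-aligned)
12..16  -- padding (4B)
16..24  cooldown  (8B, 8-aligned)
24..28  score  (4B, 4-aligned)
28..32  -- padding (4B)
32..40  target  (8B, 8-aligned)
40..52  x  (12B, 4-aligned)
52..54  hp  (2B, 2-aligned)
54..56  -- padding (2B)
56..60  y  (4B, 4-aligned)
60..64  vy  (4B, 4-aligned)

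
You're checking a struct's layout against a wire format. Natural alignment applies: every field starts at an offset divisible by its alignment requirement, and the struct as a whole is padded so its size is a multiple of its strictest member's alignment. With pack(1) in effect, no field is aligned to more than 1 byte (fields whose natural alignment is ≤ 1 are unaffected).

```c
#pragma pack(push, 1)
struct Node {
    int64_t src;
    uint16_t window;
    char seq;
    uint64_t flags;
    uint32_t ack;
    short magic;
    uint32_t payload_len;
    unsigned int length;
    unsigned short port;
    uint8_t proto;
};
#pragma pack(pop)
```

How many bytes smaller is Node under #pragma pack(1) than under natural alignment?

natural layout:
  @0: src [8B, align 8] → 8
  @8: window [2B, align 2] → 10
  @10: seq [1B, align 1] → 11
  +5 pad (align 8)
  @16: flags [8B, align 8] → 24
  @24: ack [4B, align 4] → 28
  @28: magic [2B, align 2] → 30
  +2 pad (align 4)
  @32: payload_len [4B, align 4] → 36
  @36: length [4B, align 4] → 40
  @40: port [2B, align 2] → 42
  @42: proto [1B, align 1] → 43
  +5 tail pad (align 8)
  size 48, align 8
packed(1) layout:
  @0: src [8B, align 1] → 8
  @8: window [2B, align 1] → 10
  @10: seq [1B, align 1] → 11
  @11: flags [8B, align 1] → 19
  @19: ack [4B, align 1] → 23
  @23: magic [2B, align 1] → 25
  @25: payload_len [4B, align 1] → 29
  @29: length [4B, align 1] → 33
  @33: port [2B, align 1] → 35
  @35: proto [1B, align 1] → 36
  size 36, align 1
48 − 36 = 12

12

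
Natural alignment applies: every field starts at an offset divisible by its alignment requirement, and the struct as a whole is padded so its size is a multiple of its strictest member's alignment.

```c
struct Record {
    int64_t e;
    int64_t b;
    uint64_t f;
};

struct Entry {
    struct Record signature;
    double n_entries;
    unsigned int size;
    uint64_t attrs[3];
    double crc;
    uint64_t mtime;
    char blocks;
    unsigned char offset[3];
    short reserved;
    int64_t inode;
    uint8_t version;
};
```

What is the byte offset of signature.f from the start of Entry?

Record: e at 0 (size 8, align 8) → ends 8; b at 8 (size 8, align 8) → ends 16; f at 16 (size 8, align 8) → ends 24; total 24 bytes, alignment 8
signature at 0 (size 24, align 8) → ends 24
within Record: f at 16
0 + 16 = 16

16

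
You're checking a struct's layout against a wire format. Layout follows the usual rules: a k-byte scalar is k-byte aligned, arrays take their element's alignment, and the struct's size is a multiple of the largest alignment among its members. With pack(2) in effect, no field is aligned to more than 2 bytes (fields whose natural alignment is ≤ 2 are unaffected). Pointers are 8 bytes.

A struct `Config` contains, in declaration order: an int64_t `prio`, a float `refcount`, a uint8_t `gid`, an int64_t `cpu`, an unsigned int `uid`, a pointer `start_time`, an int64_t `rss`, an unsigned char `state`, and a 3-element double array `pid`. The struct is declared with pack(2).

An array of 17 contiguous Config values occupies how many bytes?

0..8  prio  (8B, 2-aligned)
8..12  refcount  (4B, 2-aligned)
12..13  gid  (1B, 1-aligned)
13..14  -- padding (1B)
14..22  cpu  (8B, 2-aligned)
22..26  uid  (4B, 2-aligned)
26..34  start_time  (8B, 2-aligned)
34..42  rss  (8B, 2-aligned)
42..43  state  (1B, 1-aligned)
43..44  -- padding (1B)
44..68  pid  (24B, 2-aligned)
sizeof = 68, alignof = 2
array of 17: 17 × 68 = 1156

1156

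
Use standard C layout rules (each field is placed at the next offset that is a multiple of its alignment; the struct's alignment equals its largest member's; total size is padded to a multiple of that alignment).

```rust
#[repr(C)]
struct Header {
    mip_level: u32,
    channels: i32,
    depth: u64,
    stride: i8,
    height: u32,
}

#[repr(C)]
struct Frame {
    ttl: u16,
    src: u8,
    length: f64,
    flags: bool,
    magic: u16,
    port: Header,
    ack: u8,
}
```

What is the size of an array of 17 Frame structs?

952

Header: mip_level at 0 (size 4, align 4) → ends 4; channels at 4 (size 4, align 4) → ends 8; depth at 8 (size 8, align 8) → ends 16; stride at 16 (size 1, align 1) → ends 17; pad 3 to align 4 for height; height at 20 (size 4, align 4) → ends 24; total 24 bytes, alignment 8
ttl at 0 (size 2, align 2) → ends 2
src at 2 (size 1, align 1) → ends 3
pad 5 to align 8 for length
length at 8 (size 8, align 8) → ends 16
flags at 16 (size 1, align 1) → ends 17
pad 1 to align 2 for magic
magic at 18 (size 2, align 2) → ends 20
pad 4 to align 8 for port
port at 24 (size 24, align 8) → ends 48
ack at 48 (size 1, align 1) → ends 49
tail pad 7 to reach multiple of 8
total 56 bytes, alignment 8
array of 17: 17 × 56 = 952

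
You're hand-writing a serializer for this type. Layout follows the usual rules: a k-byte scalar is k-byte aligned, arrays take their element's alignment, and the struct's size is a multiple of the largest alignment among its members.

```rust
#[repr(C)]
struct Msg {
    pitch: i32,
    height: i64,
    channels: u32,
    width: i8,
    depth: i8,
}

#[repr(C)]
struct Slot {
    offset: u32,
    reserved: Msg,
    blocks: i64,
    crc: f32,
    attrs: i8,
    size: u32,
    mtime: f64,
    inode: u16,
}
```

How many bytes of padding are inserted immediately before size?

3

Msg: 0..4  pitch  (4B, 4-aligned); 4..8  -- padding (4B); 8..16  height  (8B, 8-aligned); 16..20  channels  (4B, 4-aligned); 20..21  width  (1B, 1-aligned); 21..22  depth  (1B, 1-aligned); 22..24  -- tail padding (2B); sizeof = 24, alignof = 8
0..4  offset  (4B, 4-aligned)
4..8  -- padding (4B)
8..32  reserved  (24B, 8-aligned)
32..40  blocks  (8B, 8-aligned)
40..44  crc  (4B, 4-aligned)
44..45  attrs  (1B, 1-aligned)
45..48  -- padding (3B)
48..52  size  (4B, 4-aligned)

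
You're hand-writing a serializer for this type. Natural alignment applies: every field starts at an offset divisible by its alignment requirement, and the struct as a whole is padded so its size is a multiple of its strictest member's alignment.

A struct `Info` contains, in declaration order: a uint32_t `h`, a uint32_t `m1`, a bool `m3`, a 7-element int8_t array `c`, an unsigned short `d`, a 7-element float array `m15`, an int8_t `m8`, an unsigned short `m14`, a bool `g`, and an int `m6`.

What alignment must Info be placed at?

member alignments: h=4, m1=4, m3=1, c=1, d=2, m15=4, m8=1, m14=2, g=1, m6=4
max = 4

4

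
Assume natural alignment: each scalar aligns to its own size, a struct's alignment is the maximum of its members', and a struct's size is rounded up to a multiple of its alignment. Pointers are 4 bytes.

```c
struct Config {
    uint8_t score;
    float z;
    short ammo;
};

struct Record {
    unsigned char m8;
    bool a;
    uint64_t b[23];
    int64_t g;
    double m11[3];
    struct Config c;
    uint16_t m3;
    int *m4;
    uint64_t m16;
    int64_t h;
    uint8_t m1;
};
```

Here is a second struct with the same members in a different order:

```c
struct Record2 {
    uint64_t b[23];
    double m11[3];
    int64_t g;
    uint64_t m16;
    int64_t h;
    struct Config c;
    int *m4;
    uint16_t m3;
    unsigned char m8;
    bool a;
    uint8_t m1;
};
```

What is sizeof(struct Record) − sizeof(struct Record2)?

16

Config: @0: score [1B, align 1] → 1; +3 pad (align 4); @4: z [4B, align 4] → 8; @8: ammo [2B, align 2] → 10; +2 tail pad (align 4); size 12, align 4
@0: m8 [1B, align 1] → 1
@1: a [1B, align 1] → 2
+6 pad (align 8)
@8: b [184B, align 8] → 192
@192: g [8B, align 8] → 200
@200: m11 [24B, align 8] → 224
@224: c [12B, align 4] → 236
@236: m3 [2B, align 2] → 238
+2 pad (align 4)
@240: m4 [4B, align 4] → 244
+4 pad (align 8)
@248: m16 [8B, align 8] → 256
@256: h [8B, align 8] → 264
@264: m1 [1B, align 1] → 265
+7 tail pad (align 8)
size 272, align 8
— Record2 —
@0: b [184B, align 8] → 184
@184: m11 [24B, align 8] → 208
@208: g [8B, align 8] → 216
@216: m16 [8B, align 8] → 224
@224: h [8B, align 8] → 232
@232: c [12B, align 4] → 244
@244: m4 [4B, align 4] → 248
@248: m3 [2B, align 2] → 250
@250: m8 [1B, align 1] → 251
@251: a [1B, align 1] → 252
@252: m1 [1B, align 1] → 253
+3 tail pad (align 8)
size 256, align 8
272 − 256 = 16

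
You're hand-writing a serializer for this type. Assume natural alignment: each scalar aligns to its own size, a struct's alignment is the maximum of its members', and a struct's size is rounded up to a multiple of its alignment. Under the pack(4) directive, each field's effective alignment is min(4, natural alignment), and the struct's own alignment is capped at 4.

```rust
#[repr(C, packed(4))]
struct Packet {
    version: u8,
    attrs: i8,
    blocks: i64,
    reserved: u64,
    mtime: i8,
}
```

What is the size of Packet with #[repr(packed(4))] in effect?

24

version at 0 (size 1, align 1) → ends 1
attrs at 1 (size 1, align 1) → ends 2
pad 2 to align 4 for blocks
blocks at 4 (size 8, align 4) → ends 12
reserved at 12 (size 8, align 4) → ends 20
mtime at 20 (size 1, align 1) → ends 21
tail pad 3 to reach multiple of 4
total 24 bytes, alignment 4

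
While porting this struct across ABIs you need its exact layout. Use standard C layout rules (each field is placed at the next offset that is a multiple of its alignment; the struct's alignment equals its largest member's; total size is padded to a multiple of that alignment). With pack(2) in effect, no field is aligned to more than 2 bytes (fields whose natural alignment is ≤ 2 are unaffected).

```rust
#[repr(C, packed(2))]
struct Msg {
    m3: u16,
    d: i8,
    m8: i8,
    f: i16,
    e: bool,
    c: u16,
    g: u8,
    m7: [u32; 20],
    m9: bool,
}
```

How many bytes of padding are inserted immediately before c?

0..2  m3  (2B, 2-aligned)
2..3  d  (1B, 1-aligned)
3..4  m8  (1B, 1-aligned)
4..6  f  (2B, 2-aligned)
6..7  e  (1B, 1-aligned)
7..8  -- padding (1B)
8..10  c  (2B, 2-aligned)

1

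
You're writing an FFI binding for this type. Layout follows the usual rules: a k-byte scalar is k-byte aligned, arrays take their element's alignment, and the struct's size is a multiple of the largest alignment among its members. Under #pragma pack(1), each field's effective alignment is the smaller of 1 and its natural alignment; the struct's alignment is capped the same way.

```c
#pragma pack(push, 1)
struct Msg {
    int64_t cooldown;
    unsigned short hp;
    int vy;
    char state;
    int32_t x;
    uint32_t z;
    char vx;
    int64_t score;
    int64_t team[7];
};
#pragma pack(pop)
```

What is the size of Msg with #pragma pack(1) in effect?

88

cooldown at 0 (size 8, align 1) → ends 8
hp at 8 (size 2, align 1) → ends 10
vy at 10 (size 4, align 1) → ends 14
state at 14 (size 1, align 1) → ends 15
x at 15 (size 4, align 1) → ends 19
z at 19 (size 4, align 1) → ends 23
vx at 23 (size 1, align 1) → ends 24
score at 24 (size 8, align 1) → ends 32
team at 32 (size 56, align 1) → ends 88
total 88 bytes, alignment 1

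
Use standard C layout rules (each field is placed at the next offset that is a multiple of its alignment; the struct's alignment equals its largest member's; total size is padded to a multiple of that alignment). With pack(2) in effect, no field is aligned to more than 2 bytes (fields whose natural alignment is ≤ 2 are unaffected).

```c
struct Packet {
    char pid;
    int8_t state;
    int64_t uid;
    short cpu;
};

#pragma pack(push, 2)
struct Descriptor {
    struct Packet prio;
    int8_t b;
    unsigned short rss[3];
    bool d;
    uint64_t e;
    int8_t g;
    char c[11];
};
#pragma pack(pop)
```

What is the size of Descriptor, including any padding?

Packet: @0: pid [1B, align 1] → 1; @1: state [1B, align 1] → 2; +6 pad (align 8); @8: uid [8B, align 8] → 16; @16: cpu [2B, align 2] → 18; +6 tail pad (align 8); size 24, align 8
@0: prio [24B, align 2] → 24
@24: b [1B, align 1] → 25
+1 pad (align 2)
@26: rss [6B, align 2] → 32
@32: d [1B, align 1] → 33
+1 pad (align 2)
@34: e [8B, align 2] → 42
@42: g [1B, align 1] → 43
@43: c [11B, align 1] → 54
size 54, align 2

54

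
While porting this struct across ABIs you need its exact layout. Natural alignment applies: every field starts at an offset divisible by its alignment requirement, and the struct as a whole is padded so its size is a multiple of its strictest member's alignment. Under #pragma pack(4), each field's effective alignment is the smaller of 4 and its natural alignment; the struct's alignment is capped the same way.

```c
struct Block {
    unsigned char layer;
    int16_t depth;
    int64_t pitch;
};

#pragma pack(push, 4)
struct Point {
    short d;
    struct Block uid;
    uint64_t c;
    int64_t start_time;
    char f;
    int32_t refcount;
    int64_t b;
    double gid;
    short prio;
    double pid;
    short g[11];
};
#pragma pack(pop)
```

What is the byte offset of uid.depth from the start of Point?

6

Block: layer at 0 (size 1, align 1) → ends 1; pad 1 to align 2 for depth; depth at 2 (size 2, align 2) → ends 4; pad 4 to align 8 for pitch; pitch at 8 (size 8, align 8) → ends 16; total 16 bytes, alignment 8
d at 0 (size 2, align 2) → ends 2
pad 2 to align 4 for uid
uid at 4 (size 16, align 4) → ends 20
within Block: depth at 2
4 + 2 = 6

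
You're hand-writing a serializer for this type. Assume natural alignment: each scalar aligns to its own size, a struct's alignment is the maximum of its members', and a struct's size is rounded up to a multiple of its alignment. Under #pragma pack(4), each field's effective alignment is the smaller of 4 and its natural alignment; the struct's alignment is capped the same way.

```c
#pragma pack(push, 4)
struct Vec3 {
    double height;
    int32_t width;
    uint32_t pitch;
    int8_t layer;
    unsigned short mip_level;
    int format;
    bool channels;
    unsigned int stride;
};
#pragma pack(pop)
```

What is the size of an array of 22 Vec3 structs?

@0: height [8B, align 4] → 8
@8: width [4B, align 4] → 12
@12: pitch [4B, align 4] → 16
@16: layer [1B, align 1] → 17
+1 pad (align 2)
@18: mip_level [2B, align 2] → 20
@20: format [4B, align 4] → 24
@24: channels [1B, align 1] → 25
+3 pad (align 4)
@28: stride [4B, align 4] → 32
size 32, align 4
array of 22: 22 × 32 = 704

704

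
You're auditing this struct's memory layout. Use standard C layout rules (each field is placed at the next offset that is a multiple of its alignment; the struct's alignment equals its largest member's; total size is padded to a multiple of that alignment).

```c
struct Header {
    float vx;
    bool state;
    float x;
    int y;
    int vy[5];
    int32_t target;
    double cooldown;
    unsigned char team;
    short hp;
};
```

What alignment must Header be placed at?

member alignments: vx=4, state=1, x=4, y=4, vy=4, target=4, cooldown=8, team=1, hp=2
max = 8

8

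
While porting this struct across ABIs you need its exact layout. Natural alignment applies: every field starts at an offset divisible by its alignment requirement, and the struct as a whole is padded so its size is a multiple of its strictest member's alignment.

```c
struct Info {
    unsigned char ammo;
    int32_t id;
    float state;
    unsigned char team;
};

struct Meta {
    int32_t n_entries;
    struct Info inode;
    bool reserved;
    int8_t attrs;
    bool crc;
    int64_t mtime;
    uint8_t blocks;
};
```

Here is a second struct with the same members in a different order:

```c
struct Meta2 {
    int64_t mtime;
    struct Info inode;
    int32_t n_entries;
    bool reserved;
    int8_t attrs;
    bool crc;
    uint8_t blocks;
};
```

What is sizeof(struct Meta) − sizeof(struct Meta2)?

Info: ammo at 0 (size 1, align 1) → ends 1; pad 3 to align 4 for id; id at 4 (size 4, align 4) → ends 8; state at 8 (size 4, align 4) → ends 12; team at 12 (size 1, align 1) → ends 13; tail pad 3 to reach multiple of 4; total 16 bytes, alignment 4
n_entries at 0 (size 4, align 4) → ends 4
inode at 4 (size 16, align 4) → ends 20
reserved at 20 (size 1, align 1) → ends 21
attrs at 21 (size 1, align 1) → ends 22
crc at 22 (size 1, align 1) → ends 23
pad 1 to align 8 for mtime
mtime at 24 (size 8, align 8) → ends 32
blocks at 32 (size 1, align 1) → ends 33
tail pad 7 to reach multiple of 8
total 40 bytes, alignment 8
— Meta2 —
mtime at 0 (size 8, align 8) → ends 8
inode at 8 (size 16, align 4) → ends 24
n_entries at 24 (size 4, align 4) → ends 28
reserved at 28 (size 1, align 1) → ends 29
attrs at 29 (size 1, align 1) → ends 30
crc at 30 (size 1, align 1) → ends 31
blocks at 31 (size 1, align 1) → ends 32
total 32 bytes, alignment 8
40 − 32 = 8

8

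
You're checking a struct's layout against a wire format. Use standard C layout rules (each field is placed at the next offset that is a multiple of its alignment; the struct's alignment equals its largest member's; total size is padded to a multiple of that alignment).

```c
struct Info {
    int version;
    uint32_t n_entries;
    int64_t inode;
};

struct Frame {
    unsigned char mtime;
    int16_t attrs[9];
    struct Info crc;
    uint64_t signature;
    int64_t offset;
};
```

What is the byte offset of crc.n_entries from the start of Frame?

28

Info: version at 0 (size 4, align 4) → ends 4; n_entries at 4 (size 4, align 4) → ends 8; inode at 8 (size 8, align 8) → ends 16; total 16 bytes, alignment 8
mtime at 0 (size 1, align 1) → ends 1
pad 1 to align 2 for attrs
attrs at 2 (size 18, align 2) → ends 20
pad 4 to align 8 for crc
crc at 24 (size 16, align 8) → ends 40
within Info: n_entries at 4
24 + 4 = 28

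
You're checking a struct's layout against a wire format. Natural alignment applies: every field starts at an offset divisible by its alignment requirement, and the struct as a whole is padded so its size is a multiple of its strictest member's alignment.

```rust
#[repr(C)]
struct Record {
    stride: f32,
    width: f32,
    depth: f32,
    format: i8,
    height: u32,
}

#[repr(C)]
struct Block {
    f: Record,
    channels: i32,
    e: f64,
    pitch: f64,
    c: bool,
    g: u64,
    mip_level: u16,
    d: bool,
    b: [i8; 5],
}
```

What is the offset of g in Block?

48

Record: 0..4  stride  (4B, 4-aligned); 4..8  width  (4B, 4-aligned); 8..12  depth  (4B, 4-aligned); 12..13  format  (1B, 1-aligned); 13..16  -- padding (3B); 16..20  height  (4B, 4-aligned); sizeof = 20, alignof = 4
0..20  f  (20B, 4-aligned)
20..24  channels  (4B, 4-aligned)
24..32  e  (8B, 8-aligned)
32..40  pitch  (8B, 8-aligned)
40..41  c  (1B, 1-aligned)
41..48  -- padding (7B)
48..56  g  (8B, 8-aligned)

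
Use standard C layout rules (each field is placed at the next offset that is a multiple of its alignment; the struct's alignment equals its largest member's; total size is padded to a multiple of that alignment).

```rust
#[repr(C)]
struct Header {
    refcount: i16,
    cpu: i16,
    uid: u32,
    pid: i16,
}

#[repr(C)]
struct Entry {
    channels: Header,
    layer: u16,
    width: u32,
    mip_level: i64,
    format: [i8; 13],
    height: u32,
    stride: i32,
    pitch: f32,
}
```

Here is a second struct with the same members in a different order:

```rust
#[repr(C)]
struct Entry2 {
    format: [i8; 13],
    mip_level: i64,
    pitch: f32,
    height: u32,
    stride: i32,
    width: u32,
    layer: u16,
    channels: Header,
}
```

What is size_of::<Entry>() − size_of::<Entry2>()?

8

Header: refcount at 0 (size 2, align 2) → ends 2; cpu at 2 (size 2, align 2) → ends 4; uid at 4 (size 4, align 4) → ends 8; pid at 8 (size 2, align 2) → ends 10; tail pad 2 to reach multiple of 4; total 12 bytes, alignment 4
channels at 0 (size 12, align 4) → ends 12
layer at 12 (size 2, align 2) → ends 14
pad 2 to align 4 for width
width at 16 (size 4, align 4) → ends 20
pad 4 to align 8 for mip_level
mip_level at 24 (size 8, align 8) → ends 32
format at 32 (size 13, align 1) → ends 45
pad 3 to align 4 for height
height at 48 (size 4, align 4) → ends 52
stride at 52 (size 4, align 4) → ends 56
pitch at 56 (size 4, align 4) → ends 60
tail pad 4 to reach multiple of 8
total 64 bytes, alignment 8
— Entry2 —
format at 0 (size 13, align 1) → ends 13
pad 3 to align 8 for mip_level
mip_level at 16 (size 8, align 8) → ends 24
pitch at 24 (size 4, align 4) → ends 28
height at 28 (size 4, align 4) → ends 32
stride at 32 (size 4, align 4) → ends 36
width at 36 (size 4, align 4) → ends 40
layer at 40 (size 2, align 2) → ends 42
pad 2 to align 4 for channels
channels at 44 (size 12, align 4) → ends 56
total 56 bytes, alignment 8
64 − 56 = 8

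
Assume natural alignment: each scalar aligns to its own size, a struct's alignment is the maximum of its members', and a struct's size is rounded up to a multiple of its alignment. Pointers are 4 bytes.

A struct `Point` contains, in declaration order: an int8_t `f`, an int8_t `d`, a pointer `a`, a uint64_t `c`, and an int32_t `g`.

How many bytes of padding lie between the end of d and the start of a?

@0: f [1B, align 1] → 1
@1: d [1B, align 1] → 2
+2 pad (align 4)
@4: a [4B, align 4] → 8

2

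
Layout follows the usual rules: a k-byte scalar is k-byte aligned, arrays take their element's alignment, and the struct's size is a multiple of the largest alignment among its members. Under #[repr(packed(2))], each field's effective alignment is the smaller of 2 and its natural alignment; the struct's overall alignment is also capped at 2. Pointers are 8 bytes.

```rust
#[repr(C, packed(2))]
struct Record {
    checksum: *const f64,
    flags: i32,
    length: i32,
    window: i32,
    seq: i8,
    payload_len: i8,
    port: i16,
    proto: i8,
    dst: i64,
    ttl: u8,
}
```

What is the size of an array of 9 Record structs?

@0: checksum [8B, align 2] → 8
@8: flags [4B, align 2] → 12
@12: length [4B, align 2] → 16
@16: window [4B, align 2] → 20
@20: seq [1B, align 1] → 21
@21: payload_len [1B, align 1] → 22
@22: port [2B, align 2] → 24
@24: proto [1B, align 1] → 25
+1 pad (align 2)
@26: dst [8B, align 2] → 34
@34: ttl [1B, align 1] → 35
+1 tail pad (align 2)
size 36, align 2
array of 9: 9 × 36 = 324

324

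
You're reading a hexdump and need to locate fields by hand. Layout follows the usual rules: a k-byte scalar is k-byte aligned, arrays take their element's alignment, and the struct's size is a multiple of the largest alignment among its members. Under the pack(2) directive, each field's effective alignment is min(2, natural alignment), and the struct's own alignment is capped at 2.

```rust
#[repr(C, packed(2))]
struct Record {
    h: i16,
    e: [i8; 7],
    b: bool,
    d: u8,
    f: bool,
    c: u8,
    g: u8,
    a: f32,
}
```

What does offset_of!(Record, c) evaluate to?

@0: h [2B, align 2] → 2
@2: e [7B, align 1] → 9
@9: b [1B, align 1] → 10
@10: d [1B, align 1] → 11
@11: f [1B, align 1] → 12
@12: c [1B, align 1] → 13

12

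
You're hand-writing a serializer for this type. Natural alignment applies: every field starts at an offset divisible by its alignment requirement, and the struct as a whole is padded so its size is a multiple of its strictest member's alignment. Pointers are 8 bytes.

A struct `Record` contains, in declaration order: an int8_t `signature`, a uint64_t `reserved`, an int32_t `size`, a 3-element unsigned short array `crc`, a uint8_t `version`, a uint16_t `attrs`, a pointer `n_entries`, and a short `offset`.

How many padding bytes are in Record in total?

16

@0: signature [1B, align 1] → 1
+7 pad (align 8)
@8: reserved [8B, align 8] → 16
@16: size [4B, align 4] → 20
@20: crc [6B, align 2] → 26
@26: version [1B, align 1] → 27
+1 pad (align 2)
@28: attrs [2B, align 2] → 30
+2 pad (align 8)
@32: n_entries [8B, align 8] → 40
@40: offset [2B, align 2] → 42
+6 tail pad (align 8)
size 48, align 8
data bytes 32, size 48 → padding 16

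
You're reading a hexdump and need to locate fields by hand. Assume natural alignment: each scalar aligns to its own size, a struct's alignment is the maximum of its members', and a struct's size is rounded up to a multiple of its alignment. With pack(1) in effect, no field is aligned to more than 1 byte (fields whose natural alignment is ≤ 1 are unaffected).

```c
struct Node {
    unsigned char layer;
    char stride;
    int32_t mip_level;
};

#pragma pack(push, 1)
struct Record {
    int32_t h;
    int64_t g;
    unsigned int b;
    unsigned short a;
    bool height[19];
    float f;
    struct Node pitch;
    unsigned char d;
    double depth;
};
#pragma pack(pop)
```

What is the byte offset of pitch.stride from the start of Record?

Node: 0..1  layer  (1B, 1-aligned); 1..2  stride  (1B, 1-aligned); 2..4  -- padding (2B); 4..8  mip_level  (4B, 4-aligned); sizeof = 8, alignof = 4
0..4  h  (4B, 1-aligned)
4..12  g  (8B, 1-aligned)
12..16  b  (4B, 1-aligned)
16..18  a  (2B, 1-aligned)
18..37  height  (19B, 1-aligned)
37..41  f  (4B, 1-aligned)
41..49  pitch  (8B, 1-aligned)
within Node: stride at 1
41 + 1 = 42

42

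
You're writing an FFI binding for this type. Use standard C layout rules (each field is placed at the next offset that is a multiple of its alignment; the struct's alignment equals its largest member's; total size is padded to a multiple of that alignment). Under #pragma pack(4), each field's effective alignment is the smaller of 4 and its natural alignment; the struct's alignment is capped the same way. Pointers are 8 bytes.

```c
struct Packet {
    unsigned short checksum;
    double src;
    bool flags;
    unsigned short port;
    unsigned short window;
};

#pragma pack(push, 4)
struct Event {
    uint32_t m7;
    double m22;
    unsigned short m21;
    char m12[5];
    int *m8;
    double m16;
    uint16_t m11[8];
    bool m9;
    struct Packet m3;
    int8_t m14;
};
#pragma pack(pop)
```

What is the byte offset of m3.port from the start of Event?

Packet: @0: checksum [2B, align 2] → 2; +6 pad (align 8); @8: src [8B, align 8] → 16; @16: flags [1B, align 1] → 17; +1 pad (align 2); @18: port [2B, align 2] → 20; @20: window [2B, align 2] → 22; +2 tail pad (align 8); size 24, align 8
@0: m7 [4B, align 4] → 4
@4: m22 [8B, align 4] → 12
@12: m21 [2B, align 2] → 14
@14: m12 [5B, align 1] → 19
+1 pad (align 4)
@20: m8 [8B, align 4] → 28
@28: m16 [8B, align 4] → 36
@36: m11 [16B, align 2] → 52
@52: m9 [1B, align 1] → 53
+3 pad (align 4)
@56: m3 [24B, align 4] → 80
within Packet: port at 18
56 + 18 = 74

74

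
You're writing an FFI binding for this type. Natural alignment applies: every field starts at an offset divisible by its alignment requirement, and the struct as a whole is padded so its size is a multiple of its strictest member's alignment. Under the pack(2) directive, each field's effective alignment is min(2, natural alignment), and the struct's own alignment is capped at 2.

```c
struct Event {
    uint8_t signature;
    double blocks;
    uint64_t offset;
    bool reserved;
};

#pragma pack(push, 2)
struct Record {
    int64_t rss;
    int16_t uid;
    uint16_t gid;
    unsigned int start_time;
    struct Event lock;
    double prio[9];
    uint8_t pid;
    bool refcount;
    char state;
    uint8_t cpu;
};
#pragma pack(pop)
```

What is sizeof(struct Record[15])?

Event: @0: signature [1B, align 1] → 1; +7 pad (align 8); @8: blocks [8B, align 8] → 16; @16: offset [8B, align 8] → 24; @24: reserved [1B, align 1] → 25; +7 tail pad (align 8); size 32, align 8
@0: rss [8B, align 2] → 8
@8: uid [2B, align 2] → 10
@10: gid [2B, align 2] → 12
@12: start_time [4B, align 2] → 16
@16: lock [32B, align 2] → 48
@48: prio [72B, align 2] → 120
@120: pid [1B, align 1] → 121
@121: refcount [1B, align 1] → 122
@122: state [1B, align 1] → 123
@123: cpu [1B, align 1] → 124
size 124, align 2
array of 15: 15 × 124 = 1860

1860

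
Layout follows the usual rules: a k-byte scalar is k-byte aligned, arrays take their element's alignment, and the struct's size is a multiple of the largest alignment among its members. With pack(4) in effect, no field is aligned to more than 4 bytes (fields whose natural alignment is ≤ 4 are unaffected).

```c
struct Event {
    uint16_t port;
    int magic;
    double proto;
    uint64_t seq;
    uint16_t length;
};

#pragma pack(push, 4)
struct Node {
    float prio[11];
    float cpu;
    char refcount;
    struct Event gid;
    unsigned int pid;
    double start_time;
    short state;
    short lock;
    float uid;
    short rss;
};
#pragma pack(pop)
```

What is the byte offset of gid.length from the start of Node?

Event: 0..2  port  (2B, 2-aligned); 2..4  -- padding (2B); 4..8  magic  (4B, 4-aligned); 8..16  proto  (8B, 8-aligned); 16..24  seq  (8B, 8-aligned); 24..26  length  (2B, 2-aligned); 26..32  -- tail padding (6B); sizeof = 32, alignof = 8
0..44  prio  (44B, 4-aligned)
44..48  cpu  (4B, 4-aligned)
48..49  refcount  (1B, 1-aligned)
49..52  -- padding (3B)
52..84  gid  (32B, 4-aligned)
within Event: length at 24
52 + 24 = 76

76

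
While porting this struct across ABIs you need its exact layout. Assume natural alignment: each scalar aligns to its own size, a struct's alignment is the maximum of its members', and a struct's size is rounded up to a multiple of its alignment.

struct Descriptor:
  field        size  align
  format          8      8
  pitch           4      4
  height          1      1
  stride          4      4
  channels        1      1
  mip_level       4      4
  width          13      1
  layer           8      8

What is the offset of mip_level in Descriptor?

format at 0 (size 8, align 8) → ends 8
pitch at 8 (size 4, align 4) → ends 12
height at 12 (size 1, align 1) → ends 13
pad 3 to align 4 for stride
stride at 16 (size 4, align 4) → ends 20
channels at 20 (size 1, align 1) → ends 21
pad 3 to align 4 for mip_level
mip_level at 24 (size 4, align 4) → ends 28

24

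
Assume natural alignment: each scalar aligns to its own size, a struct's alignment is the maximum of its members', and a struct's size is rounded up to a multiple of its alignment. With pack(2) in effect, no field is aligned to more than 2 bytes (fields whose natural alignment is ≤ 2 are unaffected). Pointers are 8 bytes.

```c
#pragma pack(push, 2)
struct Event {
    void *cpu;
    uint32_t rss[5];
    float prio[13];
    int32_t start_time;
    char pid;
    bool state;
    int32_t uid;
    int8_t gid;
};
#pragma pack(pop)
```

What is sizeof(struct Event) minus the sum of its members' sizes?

0..8  cpu  (8B, 2-aligned)
8..28  rss  (20B, 2-aligned)
28..80  prio  (52B, 2-aligned)
80..84  start_time  (4B, 2-aligned)
84..85  pid  (1B, 1-aligned)
85..86  state  (1B, 1-aligned)
86..90  uid  (4B, 2-aligned)
90..91  gid  (1B, 1-aligned)
91..92  -- tail padding (1B)
sizeof = 92, alignof = 2
data bytes 91, size 92 → padding 1

1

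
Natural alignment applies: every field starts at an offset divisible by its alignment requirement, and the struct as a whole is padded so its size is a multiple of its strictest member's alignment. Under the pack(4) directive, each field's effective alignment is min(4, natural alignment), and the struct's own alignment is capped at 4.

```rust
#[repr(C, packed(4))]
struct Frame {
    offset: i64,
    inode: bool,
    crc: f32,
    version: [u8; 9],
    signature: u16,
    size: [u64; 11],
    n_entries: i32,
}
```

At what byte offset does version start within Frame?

16

offset at 0 (size 8, align 4) → ends 8
inode at 8 (size 1, align 1) → ends 9
pad 3 to align 4 for crc
crc at 12 (size 4, align 4) → ends 16
version at 16 (size 9, align 1) → ends 25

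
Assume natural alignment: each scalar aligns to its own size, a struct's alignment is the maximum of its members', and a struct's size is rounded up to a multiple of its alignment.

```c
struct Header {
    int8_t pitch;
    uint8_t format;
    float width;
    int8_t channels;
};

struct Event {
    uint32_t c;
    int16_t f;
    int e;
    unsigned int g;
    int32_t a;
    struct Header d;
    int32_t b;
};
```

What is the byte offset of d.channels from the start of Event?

28

Header: @0: pitch [1B, align 1] → 1; @1: format [1B, align 1] → 2; +2 pad (align 4); @4: width [4B, align 4] → 8; @8: channels [1B, align 1] → 9; +3 tail pad (align 4); size 12, align 4
@0: c [4B, align 4] → 4
@4: f [2B, align 2] → 6
+2 pad (align 4)
@8: e [4B, align 4] → 12
@12: g [4B, align 4] → 16
@16: a [4B, align 4] → 20
@20: d [12B, align 4] → 32
within Header: channels at 8
20 + 8 = 28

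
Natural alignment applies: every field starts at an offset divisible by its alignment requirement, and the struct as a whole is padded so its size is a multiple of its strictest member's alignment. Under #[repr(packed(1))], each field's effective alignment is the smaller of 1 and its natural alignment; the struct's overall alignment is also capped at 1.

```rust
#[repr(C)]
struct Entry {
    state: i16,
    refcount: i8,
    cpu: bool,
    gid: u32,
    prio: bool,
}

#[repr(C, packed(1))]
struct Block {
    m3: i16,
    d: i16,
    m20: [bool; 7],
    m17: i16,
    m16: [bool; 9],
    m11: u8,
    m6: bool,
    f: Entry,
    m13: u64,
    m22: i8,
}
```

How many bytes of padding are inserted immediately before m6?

0

Entry: state at 0 (size 2, align 2) → ends 2; refcount at 2 (size 1, align 1) → ends 3; cpu at 3 (size 1, align 1) → ends 4; gid at 4 (size 4, align 4) → ends 8; prio at 8 (size 1, align 1) → ends 9; tail pad 3 to reach multiple of 4; total 12 bytes, alignment 4
m3 at 0 (size 2, align 1) → ends 2
d at 2 (size 2, align 1) → ends 4
m20 at 4 (size 7, align 1) → ends 11
m17 at 11 (size 2, align 1) → ends 13
m16 at 13 (size 9, align 1) → ends 22
m11 at 22 (size 1, align 1) → ends 23
m6 at 23 (size 1, align 1) → ends 24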